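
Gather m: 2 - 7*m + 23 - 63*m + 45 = 70 - 70*m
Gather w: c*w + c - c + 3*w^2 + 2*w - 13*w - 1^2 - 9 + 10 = 3*w^2 + w*(c - 11)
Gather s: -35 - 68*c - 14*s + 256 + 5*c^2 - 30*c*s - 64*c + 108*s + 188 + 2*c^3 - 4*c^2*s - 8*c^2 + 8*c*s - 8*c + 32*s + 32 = 2*c^3 - 3*c^2 - 140*c + s*(-4*c^2 - 22*c + 126) + 441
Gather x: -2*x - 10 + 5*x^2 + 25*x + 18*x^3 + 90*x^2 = 18*x^3 + 95*x^2 + 23*x - 10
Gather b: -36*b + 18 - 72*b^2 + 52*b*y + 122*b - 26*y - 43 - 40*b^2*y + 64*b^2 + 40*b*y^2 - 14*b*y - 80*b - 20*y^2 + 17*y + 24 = b^2*(-40*y - 8) + b*(40*y^2 + 38*y + 6) - 20*y^2 - 9*y - 1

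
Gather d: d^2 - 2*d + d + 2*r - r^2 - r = d^2 - d - r^2 + r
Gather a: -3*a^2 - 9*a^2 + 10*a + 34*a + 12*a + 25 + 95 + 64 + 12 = -12*a^2 + 56*a + 196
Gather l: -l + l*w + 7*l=l*(w + 6)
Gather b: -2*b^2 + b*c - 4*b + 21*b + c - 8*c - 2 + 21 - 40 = -2*b^2 + b*(c + 17) - 7*c - 21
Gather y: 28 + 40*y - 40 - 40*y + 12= 0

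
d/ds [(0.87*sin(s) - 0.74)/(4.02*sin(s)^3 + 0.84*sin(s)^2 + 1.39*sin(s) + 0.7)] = (-6.9948*sin(s)^3 + 8.1936*sin(s)^2 + 1.2432*sin(s) + 1.6376)*cos(s)/(16.1604*sin(s)^6 + 6.7536*sin(s)^5 + 11.8812*sin(s)^4 + 7.9632*sin(s)^3 + 3.1081*sin(s)^2 + 1.946*sin(s) + 0.49)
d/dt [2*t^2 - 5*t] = 4*t - 5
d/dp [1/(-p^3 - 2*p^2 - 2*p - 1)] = (3*p^2 + 4*p + 2)/(p^3 + 2*p^2 + 2*p + 1)^2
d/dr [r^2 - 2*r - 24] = 2*r - 2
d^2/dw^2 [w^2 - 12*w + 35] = 2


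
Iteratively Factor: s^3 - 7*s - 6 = (s - 3)*(s^2 + 3*s + 2) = (s - 3)*(s + 2)*(s + 1)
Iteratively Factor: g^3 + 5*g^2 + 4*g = (g + 1)*(g^2 + 4*g) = g*(g + 1)*(g + 4)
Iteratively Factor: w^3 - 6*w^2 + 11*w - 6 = (w - 1)*(w^2 - 5*w + 6) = (w - 3)*(w - 1)*(w - 2)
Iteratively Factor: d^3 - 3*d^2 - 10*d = (d + 2)*(d^2 - 5*d) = (d - 5)*(d + 2)*(d)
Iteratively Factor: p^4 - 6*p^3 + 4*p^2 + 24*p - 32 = (p - 4)*(p^3 - 2*p^2 - 4*p + 8) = (p - 4)*(p + 2)*(p^2 - 4*p + 4) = (p - 4)*(p - 2)*(p + 2)*(p - 2)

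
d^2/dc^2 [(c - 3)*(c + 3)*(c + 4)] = 6*c + 8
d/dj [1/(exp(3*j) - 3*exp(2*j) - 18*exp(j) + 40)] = 3*(-exp(2*j) + 2*exp(j) + 6)*exp(j)/(exp(3*j) - 3*exp(2*j) - 18*exp(j) + 40)^2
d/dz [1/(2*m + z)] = -1/(2*m + z)^2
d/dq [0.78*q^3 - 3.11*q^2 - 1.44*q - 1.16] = 2.34*q^2 - 6.22*q - 1.44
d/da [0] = 0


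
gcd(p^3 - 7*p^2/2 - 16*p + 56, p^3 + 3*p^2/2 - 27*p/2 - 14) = p^2 + p/2 - 14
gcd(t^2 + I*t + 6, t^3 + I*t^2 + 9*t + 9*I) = t + 3*I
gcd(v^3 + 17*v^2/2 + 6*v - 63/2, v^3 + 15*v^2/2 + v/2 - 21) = v^2 + 11*v/2 - 21/2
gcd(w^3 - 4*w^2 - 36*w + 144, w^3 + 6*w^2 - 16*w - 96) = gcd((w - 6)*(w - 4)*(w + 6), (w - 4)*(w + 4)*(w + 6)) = w^2 + 2*w - 24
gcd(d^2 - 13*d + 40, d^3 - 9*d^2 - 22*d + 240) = d - 8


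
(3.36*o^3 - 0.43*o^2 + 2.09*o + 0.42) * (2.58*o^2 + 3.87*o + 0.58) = 8.6688*o^5 + 11.8938*o^4 + 5.6769*o^3 + 8.9225*o^2 + 2.8376*o + 0.2436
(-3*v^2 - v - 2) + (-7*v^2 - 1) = -10*v^2 - v - 3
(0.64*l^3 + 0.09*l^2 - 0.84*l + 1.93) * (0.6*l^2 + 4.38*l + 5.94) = 0.384*l^5 + 2.8572*l^4 + 3.6918*l^3 - 1.9866*l^2 + 3.4638*l + 11.4642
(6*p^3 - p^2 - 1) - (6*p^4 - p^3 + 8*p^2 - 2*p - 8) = -6*p^4 + 7*p^3 - 9*p^2 + 2*p + 7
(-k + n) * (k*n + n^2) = -k^2*n + n^3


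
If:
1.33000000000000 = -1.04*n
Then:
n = -1.28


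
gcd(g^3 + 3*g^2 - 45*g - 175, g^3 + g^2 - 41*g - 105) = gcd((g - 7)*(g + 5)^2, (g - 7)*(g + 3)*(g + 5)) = g^2 - 2*g - 35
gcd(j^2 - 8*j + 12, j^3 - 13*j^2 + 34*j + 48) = j - 6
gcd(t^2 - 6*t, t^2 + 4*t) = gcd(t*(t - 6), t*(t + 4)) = t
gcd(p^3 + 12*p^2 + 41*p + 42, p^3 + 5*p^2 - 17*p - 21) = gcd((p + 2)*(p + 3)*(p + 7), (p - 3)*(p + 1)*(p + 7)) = p + 7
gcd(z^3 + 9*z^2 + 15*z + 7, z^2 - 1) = z + 1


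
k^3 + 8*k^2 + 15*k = k*(k + 3)*(k + 5)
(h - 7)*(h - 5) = h^2 - 12*h + 35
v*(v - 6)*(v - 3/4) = v^3 - 27*v^2/4 + 9*v/2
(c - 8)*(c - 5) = c^2 - 13*c + 40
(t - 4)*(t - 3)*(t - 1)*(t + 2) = t^4 - 6*t^3 + 3*t^2 + 26*t - 24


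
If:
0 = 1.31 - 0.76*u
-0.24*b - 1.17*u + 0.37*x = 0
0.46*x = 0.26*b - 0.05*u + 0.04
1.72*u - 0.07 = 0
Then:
No Solution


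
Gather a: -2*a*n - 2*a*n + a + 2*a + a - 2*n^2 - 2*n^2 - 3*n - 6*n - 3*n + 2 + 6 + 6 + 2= a*(4 - 4*n) - 4*n^2 - 12*n + 16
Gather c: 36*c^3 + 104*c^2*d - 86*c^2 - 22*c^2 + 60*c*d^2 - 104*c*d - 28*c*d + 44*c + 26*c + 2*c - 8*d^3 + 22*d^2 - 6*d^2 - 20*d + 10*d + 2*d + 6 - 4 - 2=36*c^3 + c^2*(104*d - 108) + c*(60*d^2 - 132*d + 72) - 8*d^3 + 16*d^2 - 8*d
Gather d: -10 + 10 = 0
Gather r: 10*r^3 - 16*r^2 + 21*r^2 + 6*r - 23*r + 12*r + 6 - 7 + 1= 10*r^3 + 5*r^2 - 5*r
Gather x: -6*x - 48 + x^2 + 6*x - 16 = x^2 - 64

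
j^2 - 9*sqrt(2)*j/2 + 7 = (j - 7*sqrt(2)/2)*(j - sqrt(2))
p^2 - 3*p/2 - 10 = (p - 4)*(p + 5/2)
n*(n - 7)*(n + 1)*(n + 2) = n^4 - 4*n^3 - 19*n^2 - 14*n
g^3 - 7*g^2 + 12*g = g*(g - 4)*(g - 3)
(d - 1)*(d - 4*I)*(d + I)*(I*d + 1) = I*d^4 + 4*d^3 - I*d^3 - 4*d^2 + I*d^2 + 4*d - I*d - 4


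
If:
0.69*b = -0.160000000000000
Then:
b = -0.23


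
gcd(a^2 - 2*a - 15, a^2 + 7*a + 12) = a + 3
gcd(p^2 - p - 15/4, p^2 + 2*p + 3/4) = p + 3/2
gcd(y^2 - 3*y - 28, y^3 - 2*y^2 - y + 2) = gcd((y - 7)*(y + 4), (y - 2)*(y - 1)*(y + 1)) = 1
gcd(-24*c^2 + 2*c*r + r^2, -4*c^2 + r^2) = 1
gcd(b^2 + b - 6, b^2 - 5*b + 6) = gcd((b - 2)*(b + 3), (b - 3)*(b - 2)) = b - 2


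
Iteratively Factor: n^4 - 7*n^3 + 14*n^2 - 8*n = (n - 2)*(n^3 - 5*n^2 + 4*n) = n*(n - 2)*(n^2 - 5*n + 4) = n*(n - 4)*(n - 2)*(n - 1)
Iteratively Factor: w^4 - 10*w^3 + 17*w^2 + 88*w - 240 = (w + 3)*(w^3 - 13*w^2 + 56*w - 80) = (w - 5)*(w + 3)*(w^2 - 8*w + 16) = (w - 5)*(w - 4)*(w + 3)*(w - 4)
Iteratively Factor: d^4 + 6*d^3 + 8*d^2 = (d)*(d^3 + 6*d^2 + 8*d) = d^2*(d^2 + 6*d + 8) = d^2*(d + 2)*(d + 4)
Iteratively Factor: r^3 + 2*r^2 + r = (r + 1)*(r^2 + r) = r*(r + 1)*(r + 1)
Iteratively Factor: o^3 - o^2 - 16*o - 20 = (o + 2)*(o^2 - 3*o - 10) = (o - 5)*(o + 2)*(o + 2)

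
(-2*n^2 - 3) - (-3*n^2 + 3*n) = n^2 - 3*n - 3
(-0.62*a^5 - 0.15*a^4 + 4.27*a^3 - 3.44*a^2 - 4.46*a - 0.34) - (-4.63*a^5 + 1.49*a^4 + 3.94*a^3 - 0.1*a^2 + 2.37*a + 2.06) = 4.01*a^5 - 1.64*a^4 + 0.33*a^3 - 3.34*a^2 - 6.83*a - 2.4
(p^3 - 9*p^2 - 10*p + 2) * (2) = 2*p^3 - 18*p^2 - 20*p + 4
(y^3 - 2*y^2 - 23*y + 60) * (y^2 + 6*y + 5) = y^5 + 4*y^4 - 30*y^3 - 88*y^2 + 245*y + 300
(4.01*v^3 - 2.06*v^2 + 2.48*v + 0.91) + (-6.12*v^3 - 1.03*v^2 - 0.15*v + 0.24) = -2.11*v^3 - 3.09*v^2 + 2.33*v + 1.15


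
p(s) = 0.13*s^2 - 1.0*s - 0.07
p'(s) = 0.26*s - 1.0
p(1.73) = -1.41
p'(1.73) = -0.55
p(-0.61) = 0.59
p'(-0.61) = -1.16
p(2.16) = -1.62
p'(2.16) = -0.44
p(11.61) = 5.84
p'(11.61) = 2.02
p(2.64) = -1.80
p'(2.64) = -0.31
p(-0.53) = 0.50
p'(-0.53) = -1.14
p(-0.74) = 0.74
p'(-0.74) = -1.19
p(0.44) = -0.48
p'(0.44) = -0.89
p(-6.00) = 10.61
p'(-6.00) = -2.56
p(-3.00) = 4.10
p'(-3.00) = -1.78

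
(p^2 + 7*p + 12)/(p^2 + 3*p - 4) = (p + 3)/(p - 1)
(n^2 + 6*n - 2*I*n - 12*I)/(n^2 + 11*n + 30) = (n - 2*I)/(n + 5)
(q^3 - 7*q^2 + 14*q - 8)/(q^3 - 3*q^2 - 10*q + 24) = (q - 1)/(q + 3)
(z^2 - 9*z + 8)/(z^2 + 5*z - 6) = (z - 8)/(z + 6)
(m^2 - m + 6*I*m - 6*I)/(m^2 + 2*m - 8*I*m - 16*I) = (m^2 + m*(-1 + 6*I) - 6*I)/(m^2 + m*(2 - 8*I) - 16*I)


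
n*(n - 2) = n^2 - 2*n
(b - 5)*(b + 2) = b^2 - 3*b - 10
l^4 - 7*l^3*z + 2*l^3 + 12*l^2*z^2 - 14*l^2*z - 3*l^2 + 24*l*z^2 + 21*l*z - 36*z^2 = (l - 1)*(l + 3)*(l - 4*z)*(l - 3*z)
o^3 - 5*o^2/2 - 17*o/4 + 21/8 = (o - 7/2)*(o - 1/2)*(o + 3/2)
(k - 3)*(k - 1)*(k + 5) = k^3 + k^2 - 17*k + 15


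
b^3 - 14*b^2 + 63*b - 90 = (b - 6)*(b - 5)*(b - 3)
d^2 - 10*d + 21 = (d - 7)*(d - 3)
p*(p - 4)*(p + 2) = p^3 - 2*p^2 - 8*p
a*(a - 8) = a^2 - 8*a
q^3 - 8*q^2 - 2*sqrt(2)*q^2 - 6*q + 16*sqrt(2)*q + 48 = (q - 8)*(q - 3*sqrt(2))*(q + sqrt(2))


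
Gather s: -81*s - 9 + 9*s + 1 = -72*s - 8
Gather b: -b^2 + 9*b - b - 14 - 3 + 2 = -b^2 + 8*b - 15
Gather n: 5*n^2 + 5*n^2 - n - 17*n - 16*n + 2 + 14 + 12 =10*n^2 - 34*n + 28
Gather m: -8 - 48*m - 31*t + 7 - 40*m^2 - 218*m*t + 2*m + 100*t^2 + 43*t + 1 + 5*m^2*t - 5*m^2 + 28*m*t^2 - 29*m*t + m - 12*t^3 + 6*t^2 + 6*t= m^2*(5*t - 45) + m*(28*t^2 - 247*t - 45) - 12*t^3 + 106*t^2 + 18*t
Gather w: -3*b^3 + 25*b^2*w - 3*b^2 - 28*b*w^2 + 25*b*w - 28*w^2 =-3*b^3 - 3*b^2 + w^2*(-28*b - 28) + w*(25*b^2 + 25*b)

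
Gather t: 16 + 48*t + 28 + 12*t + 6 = 60*t + 50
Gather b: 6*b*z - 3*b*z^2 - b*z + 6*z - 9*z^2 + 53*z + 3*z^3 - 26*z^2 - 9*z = b*(-3*z^2 + 5*z) + 3*z^3 - 35*z^2 + 50*z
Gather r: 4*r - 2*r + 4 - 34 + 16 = 2*r - 14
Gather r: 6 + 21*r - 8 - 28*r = -7*r - 2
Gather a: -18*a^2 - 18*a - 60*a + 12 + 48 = -18*a^2 - 78*a + 60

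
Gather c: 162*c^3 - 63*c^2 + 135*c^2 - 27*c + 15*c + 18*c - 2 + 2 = 162*c^3 + 72*c^2 + 6*c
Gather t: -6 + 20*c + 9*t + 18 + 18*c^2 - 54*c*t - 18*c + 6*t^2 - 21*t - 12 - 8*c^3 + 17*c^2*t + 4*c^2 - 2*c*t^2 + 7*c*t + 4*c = -8*c^3 + 22*c^2 + 6*c + t^2*(6 - 2*c) + t*(17*c^2 - 47*c - 12)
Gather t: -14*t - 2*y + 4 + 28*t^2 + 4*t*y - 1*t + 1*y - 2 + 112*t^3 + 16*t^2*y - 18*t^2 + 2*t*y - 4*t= 112*t^3 + t^2*(16*y + 10) + t*(6*y - 19) - y + 2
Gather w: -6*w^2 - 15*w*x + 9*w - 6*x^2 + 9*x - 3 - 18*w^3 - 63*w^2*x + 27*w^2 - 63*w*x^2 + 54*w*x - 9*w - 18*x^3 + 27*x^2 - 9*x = -18*w^3 + w^2*(21 - 63*x) + w*(-63*x^2 + 39*x) - 18*x^3 + 21*x^2 - 3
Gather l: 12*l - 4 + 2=12*l - 2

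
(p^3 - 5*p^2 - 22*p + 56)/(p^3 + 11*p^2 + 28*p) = (p^2 - 9*p + 14)/(p*(p + 7))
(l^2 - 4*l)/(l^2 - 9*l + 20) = l/(l - 5)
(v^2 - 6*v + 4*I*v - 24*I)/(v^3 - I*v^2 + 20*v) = (v - 6)/(v*(v - 5*I))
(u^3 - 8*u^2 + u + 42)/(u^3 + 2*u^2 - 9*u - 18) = (u - 7)/(u + 3)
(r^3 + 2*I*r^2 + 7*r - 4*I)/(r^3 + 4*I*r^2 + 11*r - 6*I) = (r + 4*I)/(r + 6*I)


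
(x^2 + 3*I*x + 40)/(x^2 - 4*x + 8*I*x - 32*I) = (x - 5*I)/(x - 4)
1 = 1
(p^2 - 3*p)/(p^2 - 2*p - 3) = p/(p + 1)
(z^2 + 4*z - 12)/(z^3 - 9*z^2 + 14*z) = (z + 6)/(z*(z - 7))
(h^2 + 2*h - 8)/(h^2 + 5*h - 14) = (h + 4)/(h + 7)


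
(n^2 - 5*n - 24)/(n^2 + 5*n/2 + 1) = 2*(n^2 - 5*n - 24)/(2*n^2 + 5*n + 2)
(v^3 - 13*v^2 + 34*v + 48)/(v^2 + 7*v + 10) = (v^3 - 13*v^2 + 34*v + 48)/(v^2 + 7*v + 10)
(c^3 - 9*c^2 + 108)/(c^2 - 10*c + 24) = (c^2 - 3*c - 18)/(c - 4)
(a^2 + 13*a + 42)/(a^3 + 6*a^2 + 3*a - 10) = (a^2 + 13*a + 42)/(a^3 + 6*a^2 + 3*a - 10)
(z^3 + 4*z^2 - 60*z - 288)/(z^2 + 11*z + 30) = (z^2 - 2*z - 48)/(z + 5)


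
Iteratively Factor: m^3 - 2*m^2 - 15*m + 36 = (m - 3)*(m^2 + m - 12) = (m - 3)*(m + 4)*(m - 3)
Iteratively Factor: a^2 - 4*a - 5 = (a - 5)*(a + 1)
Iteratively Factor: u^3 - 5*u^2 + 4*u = (u)*(u^2 - 5*u + 4) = u*(u - 4)*(u - 1)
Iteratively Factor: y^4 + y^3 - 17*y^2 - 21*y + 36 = (y + 3)*(y^3 - 2*y^2 - 11*y + 12) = (y + 3)^2*(y^2 - 5*y + 4) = (y - 4)*(y + 3)^2*(y - 1)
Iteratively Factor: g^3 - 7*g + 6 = (g - 1)*(g^2 + g - 6) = (g - 2)*(g - 1)*(g + 3)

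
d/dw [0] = 0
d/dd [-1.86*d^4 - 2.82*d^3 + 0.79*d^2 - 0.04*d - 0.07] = -7.44*d^3 - 8.46*d^2 + 1.58*d - 0.04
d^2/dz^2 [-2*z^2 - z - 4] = -4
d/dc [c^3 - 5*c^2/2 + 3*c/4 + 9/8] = 3*c^2 - 5*c + 3/4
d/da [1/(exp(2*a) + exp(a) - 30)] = (-2*exp(a) - 1)*exp(a)/(exp(2*a) + exp(a) - 30)^2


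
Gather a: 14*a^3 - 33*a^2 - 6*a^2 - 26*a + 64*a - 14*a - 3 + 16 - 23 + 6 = 14*a^3 - 39*a^2 + 24*a - 4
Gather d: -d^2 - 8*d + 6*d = -d^2 - 2*d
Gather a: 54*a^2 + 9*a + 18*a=54*a^2 + 27*a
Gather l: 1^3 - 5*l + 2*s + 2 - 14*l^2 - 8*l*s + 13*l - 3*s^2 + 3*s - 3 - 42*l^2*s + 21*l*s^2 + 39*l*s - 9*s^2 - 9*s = l^2*(-42*s - 14) + l*(21*s^2 + 31*s + 8) - 12*s^2 - 4*s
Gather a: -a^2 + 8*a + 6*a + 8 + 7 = -a^2 + 14*a + 15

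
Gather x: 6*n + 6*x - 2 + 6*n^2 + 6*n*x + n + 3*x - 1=6*n^2 + 7*n + x*(6*n + 9) - 3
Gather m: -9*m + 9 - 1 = 8 - 9*m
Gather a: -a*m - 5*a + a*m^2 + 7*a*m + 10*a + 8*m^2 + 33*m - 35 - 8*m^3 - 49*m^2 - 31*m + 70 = a*(m^2 + 6*m + 5) - 8*m^3 - 41*m^2 + 2*m + 35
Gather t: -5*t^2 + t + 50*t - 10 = -5*t^2 + 51*t - 10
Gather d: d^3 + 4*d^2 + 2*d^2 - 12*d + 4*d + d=d^3 + 6*d^2 - 7*d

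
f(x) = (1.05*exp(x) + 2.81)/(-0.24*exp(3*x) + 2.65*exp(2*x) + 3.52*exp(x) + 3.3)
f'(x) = (1.05*exp(x) + 2.81)*(0.72*exp(3*x) - 5.3*exp(2*x) - 3.52*exp(x))/(-0.24*exp(3*x) + 2.65*exp(2*x) + 3.52*exp(x) + 3.3)^2 + 1.05*exp(x)/(-0.24*exp(3*x) + 2.65*exp(2*x) + 3.52*exp(x) + 3.3)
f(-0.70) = 0.59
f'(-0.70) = -0.22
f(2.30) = 0.21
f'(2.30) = 0.66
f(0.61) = 0.27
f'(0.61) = -0.21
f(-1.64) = 0.74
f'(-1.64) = -0.11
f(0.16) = 0.38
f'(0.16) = -0.25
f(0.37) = 0.33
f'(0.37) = -0.23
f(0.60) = 0.28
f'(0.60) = -0.21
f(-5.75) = 0.85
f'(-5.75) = -0.00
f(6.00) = 0.00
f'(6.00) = 0.00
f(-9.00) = 0.85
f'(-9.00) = 0.00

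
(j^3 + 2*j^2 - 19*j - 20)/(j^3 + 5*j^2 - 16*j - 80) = (j + 1)/(j + 4)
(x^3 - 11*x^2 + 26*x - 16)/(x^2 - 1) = (x^2 - 10*x + 16)/(x + 1)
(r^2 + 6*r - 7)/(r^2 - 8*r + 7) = (r + 7)/(r - 7)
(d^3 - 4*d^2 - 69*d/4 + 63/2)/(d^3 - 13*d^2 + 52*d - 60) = (d^2 + 2*d - 21/4)/(d^2 - 7*d + 10)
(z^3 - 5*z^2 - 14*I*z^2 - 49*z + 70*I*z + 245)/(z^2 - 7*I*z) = z - 5 - 7*I + 35*I/z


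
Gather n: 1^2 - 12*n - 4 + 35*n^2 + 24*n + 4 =35*n^2 + 12*n + 1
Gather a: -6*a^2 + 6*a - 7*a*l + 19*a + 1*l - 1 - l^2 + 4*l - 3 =-6*a^2 + a*(25 - 7*l) - l^2 + 5*l - 4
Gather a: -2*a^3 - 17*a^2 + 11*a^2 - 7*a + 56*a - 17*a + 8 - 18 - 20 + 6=-2*a^3 - 6*a^2 + 32*a - 24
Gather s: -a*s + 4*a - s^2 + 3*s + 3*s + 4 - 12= 4*a - s^2 + s*(6 - a) - 8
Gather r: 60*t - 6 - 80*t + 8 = 2 - 20*t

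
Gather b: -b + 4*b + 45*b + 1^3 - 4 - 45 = 48*b - 48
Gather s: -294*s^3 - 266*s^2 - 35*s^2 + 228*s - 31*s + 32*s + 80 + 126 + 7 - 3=-294*s^3 - 301*s^2 + 229*s + 210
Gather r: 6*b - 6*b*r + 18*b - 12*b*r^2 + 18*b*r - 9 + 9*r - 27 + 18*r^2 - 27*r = 24*b + r^2*(18 - 12*b) + r*(12*b - 18) - 36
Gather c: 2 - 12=-10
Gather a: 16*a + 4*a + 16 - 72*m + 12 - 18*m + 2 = 20*a - 90*m + 30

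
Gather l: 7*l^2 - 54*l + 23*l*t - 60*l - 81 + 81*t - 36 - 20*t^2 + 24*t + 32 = 7*l^2 + l*(23*t - 114) - 20*t^2 + 105*t - 85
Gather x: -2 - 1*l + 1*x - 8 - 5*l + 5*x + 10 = -6*l + 6*x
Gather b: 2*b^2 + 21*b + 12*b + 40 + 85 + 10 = 2*b^2 + 33*b + 135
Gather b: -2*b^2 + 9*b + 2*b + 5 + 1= -2*b^2 + 11*b + 6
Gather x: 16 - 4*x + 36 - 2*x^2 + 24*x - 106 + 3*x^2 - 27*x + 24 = x^2 - 7*x - 30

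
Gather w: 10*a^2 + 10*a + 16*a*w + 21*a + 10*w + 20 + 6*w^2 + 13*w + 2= 10*a^2 + 31*a + 6*w^2 + w*(16*a + 23) + 22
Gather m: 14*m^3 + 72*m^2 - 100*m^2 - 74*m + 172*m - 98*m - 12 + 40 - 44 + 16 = 14*m^3 - 28*m^2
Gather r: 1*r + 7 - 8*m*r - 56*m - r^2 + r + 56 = -56*m - r^2 + r*(2 - 8*m) + 63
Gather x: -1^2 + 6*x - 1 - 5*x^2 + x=-5*x^2 + 7*x - 2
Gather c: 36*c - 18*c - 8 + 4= 18*c - 4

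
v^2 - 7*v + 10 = (v - 5)*(v - 2)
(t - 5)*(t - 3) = t^2 - 8*t + 15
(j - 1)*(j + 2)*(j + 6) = j^3 + 7*j^2 + 4*j - 12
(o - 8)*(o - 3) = o^2 - 11*o + 24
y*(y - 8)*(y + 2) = y^3 - 6*y^2 - 16*y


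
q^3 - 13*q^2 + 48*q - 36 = (q - 6)^2*(q - 1)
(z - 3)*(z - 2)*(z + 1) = z^3 - 4*z^2 + z + 6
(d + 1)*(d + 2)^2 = d^3 + 5*d^2 + 8*d + 4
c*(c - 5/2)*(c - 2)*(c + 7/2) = c^4 - c^3 - 43*c^2/4 + 35*c/2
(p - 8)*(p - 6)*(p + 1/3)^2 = p^4 - 40*p^3/3 + 349*p^2/9 + 274*p/9 + 16/3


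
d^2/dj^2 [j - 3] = 0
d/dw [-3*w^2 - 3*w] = -6*w - 3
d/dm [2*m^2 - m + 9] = 4*m - 1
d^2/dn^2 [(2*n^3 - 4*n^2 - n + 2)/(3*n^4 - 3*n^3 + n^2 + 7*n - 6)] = 4*(9*n^9 - 54*n^8 + 18*n^7 - 30*n^6 + 378*n^5 - 549*n^4 + 238*n^3 - 60*n^2 + 66*n - 38)/(27*n^12 - 81*n^11 + 108*n^10 + 108*n^9 - 504*n^8 + 630*n^7 + 46*n^6 - 1068*n^5 + 1209*n^4 - 233*n^3 - 774*n^2 + 756*n - 216)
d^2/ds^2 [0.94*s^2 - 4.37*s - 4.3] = 1.88000000000000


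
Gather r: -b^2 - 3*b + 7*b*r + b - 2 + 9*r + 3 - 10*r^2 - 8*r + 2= -b^2 - 2*b - 10*r^2 + r*(7*b + 1) + 3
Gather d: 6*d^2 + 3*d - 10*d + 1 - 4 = 6*d^2 - 7*d - 3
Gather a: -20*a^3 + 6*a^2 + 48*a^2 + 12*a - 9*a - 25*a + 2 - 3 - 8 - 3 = -20*a^3 + 54*a^2 - 22*a - 12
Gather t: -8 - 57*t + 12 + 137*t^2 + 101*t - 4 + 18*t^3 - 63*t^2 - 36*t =18*t^3 + 74*t^2 + 8*t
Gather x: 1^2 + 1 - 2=0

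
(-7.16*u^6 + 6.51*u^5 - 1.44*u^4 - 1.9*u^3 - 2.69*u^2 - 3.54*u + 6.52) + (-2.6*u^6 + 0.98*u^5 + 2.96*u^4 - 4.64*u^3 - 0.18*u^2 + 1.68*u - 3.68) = -9.76*u^6 + 7.49*u^5 + 1.52*u^4 - 6.54*u^3 - 2.87*u^2 - 1.86*u + 2.84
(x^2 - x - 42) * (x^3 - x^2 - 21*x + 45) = x^5 - 2*x^4 - 62*x^3 + 108*x^2 + 837*x - 1890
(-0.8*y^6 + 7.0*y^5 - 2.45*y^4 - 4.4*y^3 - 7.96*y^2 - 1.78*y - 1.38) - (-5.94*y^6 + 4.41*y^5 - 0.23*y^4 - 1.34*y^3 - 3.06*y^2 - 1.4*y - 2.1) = 5.14*y^6 + 2.59*y^5 - 2.22*y^4 - 3.06*y^3 - 4.9*y^2 - 0.38*y + 0.72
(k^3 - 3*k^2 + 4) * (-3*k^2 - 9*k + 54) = -3*k^5 + 81*k^3 - 174*k^2 - 36*k + 216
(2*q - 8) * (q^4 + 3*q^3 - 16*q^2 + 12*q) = 2*q^5 - 2*q^4 - 56*q^3 + 152*q^2 - 96*q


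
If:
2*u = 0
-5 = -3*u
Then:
No Solution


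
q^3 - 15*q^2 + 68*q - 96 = (q - 8)*(q - 4)*(q - 3)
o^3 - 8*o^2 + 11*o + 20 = (o - 5)*(o - 4)*(o + 1)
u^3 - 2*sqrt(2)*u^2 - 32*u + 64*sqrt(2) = (u - 4*sqrt(2))*(u - 2*sqrt(2))*(u + 4*sqrt(2))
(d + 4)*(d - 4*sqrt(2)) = d^2 - 4*sqrt(2)*d + 4*d - 16*sqrt(2)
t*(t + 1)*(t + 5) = t^3 + 6*t^2 + 5*t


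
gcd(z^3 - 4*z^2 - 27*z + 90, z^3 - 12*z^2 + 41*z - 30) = z - 6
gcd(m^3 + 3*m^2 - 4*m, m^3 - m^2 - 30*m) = m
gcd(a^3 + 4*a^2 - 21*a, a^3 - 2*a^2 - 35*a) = a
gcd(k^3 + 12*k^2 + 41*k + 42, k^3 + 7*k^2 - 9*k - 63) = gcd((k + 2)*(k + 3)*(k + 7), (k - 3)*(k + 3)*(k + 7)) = k^2 + 10*k + 21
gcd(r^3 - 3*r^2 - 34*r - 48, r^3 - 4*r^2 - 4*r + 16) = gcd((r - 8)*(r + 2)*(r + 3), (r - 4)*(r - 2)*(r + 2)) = r + 2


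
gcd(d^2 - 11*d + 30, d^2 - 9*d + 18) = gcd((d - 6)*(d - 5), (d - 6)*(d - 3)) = d - 6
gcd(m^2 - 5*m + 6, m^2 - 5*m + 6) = m^2 - 5*m + 6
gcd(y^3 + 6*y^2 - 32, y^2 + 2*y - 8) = y^2 + 2*y - 8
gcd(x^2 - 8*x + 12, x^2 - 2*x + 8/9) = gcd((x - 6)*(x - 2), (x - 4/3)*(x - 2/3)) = 1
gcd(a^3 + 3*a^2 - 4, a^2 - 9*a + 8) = a - 1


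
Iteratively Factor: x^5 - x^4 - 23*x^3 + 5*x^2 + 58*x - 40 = (x + 2)*(x^4 - 3*x^3 - 17*x^2 + 39*x - 20) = (x + 2)*(x + 4)*(x^3 - 7*x^2 + 11*x - 5) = (x - 5)*(x + 2)*(x + 4)*(x^2 - 2*x + 1) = (x - 5)*(x - 1)*(x + 2)*(x + 4)*(x - 1)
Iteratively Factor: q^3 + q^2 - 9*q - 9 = (q - 3)*(q^2 + 4*q + 3) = (q - 3)*(q + 3)*(q + 1)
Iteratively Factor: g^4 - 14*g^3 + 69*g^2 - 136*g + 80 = (g - 5)*(g^3 - 9*g^2 + 24*g - 16) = (g - 5)*(g - 4)*(g^2 - 5*g + 4) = (g - 5)*(g - 4)*(g - 1)*(g - 4)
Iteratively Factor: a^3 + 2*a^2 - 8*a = (a)*(a^2 + 2*a - 8) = a*(a + 4)*(a - 2)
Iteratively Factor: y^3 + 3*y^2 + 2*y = (y)*(y^2 + 3*y + 2) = y*(y + 2)*(y + 1)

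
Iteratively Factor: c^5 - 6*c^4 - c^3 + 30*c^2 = (c + 2)*(c^4 - 8*c^3 + 15*c^2) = c*(c + 2)*(c^3 - 8*c^2 + 15*c) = c*(c - 3)*(c + 2)*(c^2 - 5*c) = c^2*(c - 3)*(c + 2)*(c - 5)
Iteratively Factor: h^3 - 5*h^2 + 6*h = (h - 3)*(h^2 - 2*h) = h*(h - 3)*(h - 2)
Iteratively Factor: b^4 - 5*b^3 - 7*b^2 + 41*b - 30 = (b - 1)*(b^3 - 4*b^2 - 11*b + 30) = (b - 1)*(b + 3)*(b^2 - 7*b + 10) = (b - 2)*(b - 1)*(b + 3)*(b - 5)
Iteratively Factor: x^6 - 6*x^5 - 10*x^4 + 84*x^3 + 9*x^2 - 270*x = (x - 3)*(x^5 - 3*x^4 - 19*x^3 + 27*x^2 + 90*x) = (x - 3)*(x + 3)*(x^4 - 6*x^3 - x^2 + 30*x) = (x - 5)*(x - 3)*(x + 3)*(x^3 - x^2 - 6*x) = x*(x - 5)*(x - 3)*(x + 3)*(x^2 - x - 6) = x*(x - 5)*(x - 3)*(x + 2)*(x + 3)*(x - 3)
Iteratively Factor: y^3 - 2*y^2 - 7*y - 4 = (y - 4)*(y^2 + 2*y + 1) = (y - 4)*(y + 1)*(y + 1)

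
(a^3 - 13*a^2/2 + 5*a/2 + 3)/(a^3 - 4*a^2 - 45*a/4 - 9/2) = 2*(a - 1)/(2*a + 3)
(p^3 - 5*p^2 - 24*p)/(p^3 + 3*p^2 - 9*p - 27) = p*(p - 8)/(p^2 - 9)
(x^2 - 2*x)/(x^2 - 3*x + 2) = x/(x - 1)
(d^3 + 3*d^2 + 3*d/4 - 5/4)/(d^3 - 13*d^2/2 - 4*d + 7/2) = (d + 5/2)/(d - 7)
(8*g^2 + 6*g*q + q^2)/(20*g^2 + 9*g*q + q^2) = (2*g + q)/(5*g + q)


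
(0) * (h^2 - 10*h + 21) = 0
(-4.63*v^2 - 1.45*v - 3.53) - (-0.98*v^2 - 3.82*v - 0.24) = -3.65*v^2 + 2.37*v - 3.29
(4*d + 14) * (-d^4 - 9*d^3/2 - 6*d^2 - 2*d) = -4*d^5 - 32*d^4 - 87*d^3 - 92*d^2 - 28*d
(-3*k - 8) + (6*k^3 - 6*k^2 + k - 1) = 6*k^3 - 6*k^2 - 2*k - 9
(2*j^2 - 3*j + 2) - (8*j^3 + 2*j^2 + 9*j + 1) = -8*j^3 - 12*j + 1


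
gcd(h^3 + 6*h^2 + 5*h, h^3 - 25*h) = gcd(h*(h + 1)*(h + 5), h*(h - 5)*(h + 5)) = h^2 + 5*h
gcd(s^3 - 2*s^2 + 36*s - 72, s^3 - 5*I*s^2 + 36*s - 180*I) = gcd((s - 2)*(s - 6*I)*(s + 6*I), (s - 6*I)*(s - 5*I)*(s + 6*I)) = s^2 + 36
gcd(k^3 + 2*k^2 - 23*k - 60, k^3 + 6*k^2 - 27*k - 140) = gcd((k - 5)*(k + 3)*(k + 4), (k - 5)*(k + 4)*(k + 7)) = k^2 - k - 20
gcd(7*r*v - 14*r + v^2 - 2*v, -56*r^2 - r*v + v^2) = 7*r + v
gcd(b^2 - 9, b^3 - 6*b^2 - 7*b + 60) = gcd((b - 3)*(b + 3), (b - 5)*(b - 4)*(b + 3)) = b + 3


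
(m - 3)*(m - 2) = m^2 - 5*m + 6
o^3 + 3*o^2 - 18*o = o*(o - 3)*(o + 6)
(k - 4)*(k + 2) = k^2 - 2*k - 8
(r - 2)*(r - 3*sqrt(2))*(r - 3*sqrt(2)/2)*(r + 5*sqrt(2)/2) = r^4 - 2*sqrt(2)*r^3 - 2*r^3 - 27*r^2/2 + 4*sqrt(2)*r^2 + 27*r + 45*sqrt(2)*r/2 - 45*sqrt(2)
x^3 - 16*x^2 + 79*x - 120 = (x - 8)*(x - 5)*(x - 3)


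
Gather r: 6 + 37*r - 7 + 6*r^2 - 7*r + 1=6*r^2 + 30*r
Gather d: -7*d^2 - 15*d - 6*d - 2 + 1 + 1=-7*d^2 - 21*d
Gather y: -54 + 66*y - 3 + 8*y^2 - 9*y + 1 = 8*y^2 + 57*y - 56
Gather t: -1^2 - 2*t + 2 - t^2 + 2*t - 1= -t^2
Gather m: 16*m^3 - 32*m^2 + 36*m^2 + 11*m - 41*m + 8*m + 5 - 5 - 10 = 16*m^3 + 4*m^2 - 22*m - 10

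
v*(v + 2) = v^2 + 2*v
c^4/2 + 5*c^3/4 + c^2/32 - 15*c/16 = c*(c/2 + 1)*(c - 3/4)*(c + 5/4)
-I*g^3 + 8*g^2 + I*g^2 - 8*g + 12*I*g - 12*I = (g + 2*I)*(g + 6*I)*(-I*g + I)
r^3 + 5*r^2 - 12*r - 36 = (r - 3)*(r + 2)*(r + 6)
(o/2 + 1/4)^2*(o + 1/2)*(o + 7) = o^4/4 + 17*o^3/8 + 45*o^2/16 + 43*o/32 + 7/32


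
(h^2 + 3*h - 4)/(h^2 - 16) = (h - 1)/(h - 4)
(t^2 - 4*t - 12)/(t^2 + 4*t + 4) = (t - 6)/(t + 2)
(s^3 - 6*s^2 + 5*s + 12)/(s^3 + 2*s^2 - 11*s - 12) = (s - 4)/(s + 4)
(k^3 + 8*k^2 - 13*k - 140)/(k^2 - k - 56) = (k^2 + k - 20)/(k - 8)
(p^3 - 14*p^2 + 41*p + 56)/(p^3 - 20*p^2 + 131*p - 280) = (p + 1)/(p - 5)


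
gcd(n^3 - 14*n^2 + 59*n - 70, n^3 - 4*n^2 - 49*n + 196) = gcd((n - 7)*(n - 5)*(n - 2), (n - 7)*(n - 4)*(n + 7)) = n - 7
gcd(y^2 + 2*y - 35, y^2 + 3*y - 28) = y + 7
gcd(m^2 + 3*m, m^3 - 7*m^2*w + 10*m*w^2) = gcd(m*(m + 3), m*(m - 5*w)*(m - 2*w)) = m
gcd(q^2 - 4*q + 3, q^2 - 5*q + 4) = q - 1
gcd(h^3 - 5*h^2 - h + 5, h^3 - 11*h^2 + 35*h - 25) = h^2 - 6*h + 5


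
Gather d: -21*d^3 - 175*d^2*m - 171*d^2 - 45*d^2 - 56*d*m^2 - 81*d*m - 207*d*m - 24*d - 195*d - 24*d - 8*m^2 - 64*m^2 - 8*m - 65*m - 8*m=-21*d^3 + d^2*(-175*m - 216) + d*(-56*m^2 - 288*m - 243) - 72*m^2 - 81*m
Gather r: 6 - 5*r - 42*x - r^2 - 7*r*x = -r^2 + r*(-7*x - 5) - 42*x + 6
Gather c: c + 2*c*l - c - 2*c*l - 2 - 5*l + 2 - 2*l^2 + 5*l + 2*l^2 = 0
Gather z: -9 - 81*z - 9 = -81*z - 18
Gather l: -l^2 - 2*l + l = -l^2 - l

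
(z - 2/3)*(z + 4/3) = z^2 + 2*z/3 - 8/9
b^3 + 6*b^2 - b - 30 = (b - 2)*(b + 3)*(b + 5)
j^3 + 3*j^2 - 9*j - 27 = (j - 3)*(j + 3)^2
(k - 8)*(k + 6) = k^2 - 2*k - 48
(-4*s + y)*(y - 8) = -4*s*y + 32*s + y^2 - 8*y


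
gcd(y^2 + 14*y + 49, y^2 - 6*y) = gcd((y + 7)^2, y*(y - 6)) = 1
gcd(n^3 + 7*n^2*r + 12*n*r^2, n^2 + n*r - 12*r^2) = n + 4*r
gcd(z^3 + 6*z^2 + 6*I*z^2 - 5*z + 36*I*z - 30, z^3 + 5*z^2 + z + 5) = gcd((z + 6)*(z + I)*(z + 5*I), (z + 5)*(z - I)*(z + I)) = z + I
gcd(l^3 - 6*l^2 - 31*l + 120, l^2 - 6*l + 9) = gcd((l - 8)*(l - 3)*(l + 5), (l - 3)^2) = l - 3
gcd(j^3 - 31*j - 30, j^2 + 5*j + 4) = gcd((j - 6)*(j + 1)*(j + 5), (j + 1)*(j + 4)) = j + 1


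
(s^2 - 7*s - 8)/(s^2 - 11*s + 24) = (s + 1)/(s - 3)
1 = 1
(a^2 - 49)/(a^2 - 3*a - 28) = (a + 7)/(a + 4)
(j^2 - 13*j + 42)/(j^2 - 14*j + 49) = (j - 6)/(j - 7)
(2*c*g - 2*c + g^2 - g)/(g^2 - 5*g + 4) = (2*c + g)/(g - 4)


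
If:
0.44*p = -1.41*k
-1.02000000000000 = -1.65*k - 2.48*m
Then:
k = -0.312056737588652*p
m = 0.207618393960192*p + 0.411290322580645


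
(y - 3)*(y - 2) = y^2 - 5*y + 6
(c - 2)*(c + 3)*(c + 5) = c^3 + 6*c^2 - c - 30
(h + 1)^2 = h^2 + 2*h + 1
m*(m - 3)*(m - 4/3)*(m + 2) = m^4 - 7*m^3/3 - 14*m^2/3 + 8*m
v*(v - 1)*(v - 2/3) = v^3 - 5*v^2/3 + 2*v/3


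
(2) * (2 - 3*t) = 4 - 6*t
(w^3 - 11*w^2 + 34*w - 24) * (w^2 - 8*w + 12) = w^5 - 19*w^4 + 134*w^3 - 428*w^2 + 600*w - 288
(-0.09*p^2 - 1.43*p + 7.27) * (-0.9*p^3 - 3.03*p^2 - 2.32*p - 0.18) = 0.081*p^5 + 1.5597*p^4 - 2.0013*p^3 - 18.6943*p^2 - 16.609*p - 1.3086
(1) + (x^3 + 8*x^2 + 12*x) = x^3 + 8*x^2 + 12*x + 1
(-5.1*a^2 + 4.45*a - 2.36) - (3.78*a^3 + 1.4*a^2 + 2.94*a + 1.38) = -3.78*a^3 - 6.5*a^2 + 1.51*a - 3.74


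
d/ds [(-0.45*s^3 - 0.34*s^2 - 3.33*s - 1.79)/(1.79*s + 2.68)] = (-1.611*s^3 - 4.2266*s^2 - 1.8224*s - 5.7203)/(3.2041*s^2 + 9.5944*s + 7.1824)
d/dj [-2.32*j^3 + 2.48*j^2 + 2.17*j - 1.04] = -6.96*j^2 + 4.96*j + 2.17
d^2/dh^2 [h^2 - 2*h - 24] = 2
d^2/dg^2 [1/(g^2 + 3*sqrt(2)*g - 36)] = 2*(-g^2 - 3*sqrt(2)*g + (2*g + 3*sqrt(2))^2 + 36)/(g^2 + 3*sqrt(2)*g - 36)^3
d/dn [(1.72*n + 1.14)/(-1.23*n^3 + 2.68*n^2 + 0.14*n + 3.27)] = (4.2312*n^3 - 0.403*n^2 - 6.1104*n + 5.4648)/(1.5129*n^6 - 6.5928*n^5 + 6.838*n^4 - 7.2938*n^3 + 17.5468*n^2 + 0.9156*n + 10.6929)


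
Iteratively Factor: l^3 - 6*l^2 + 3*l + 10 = (l - 5)*(l^2 - l - 2) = (l - 5)*(l + 1)*(l - 2)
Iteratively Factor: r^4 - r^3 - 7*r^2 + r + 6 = (r + 1)*(r^3 - 2*r^2 - 5*r + 6) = (r - 3)*(r + 1)*(r^2 + r - 2) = (r - 3)*(r - 1)*(r + 1)*(r + 2)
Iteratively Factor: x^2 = (x)*(x)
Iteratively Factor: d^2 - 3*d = (d)*(d - 3)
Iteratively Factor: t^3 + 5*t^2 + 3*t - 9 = (t + 3)*(t^2 + 2*t - 3) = (t + 3)^2*(t - 1)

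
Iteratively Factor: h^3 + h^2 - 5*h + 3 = (h + 3)*(h^2 - 2*h + 1) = (h - 1)*(h + 3)*(h - 1)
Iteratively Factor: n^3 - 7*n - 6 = (n - 3)*(n^2 + 3*n + 2) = (n - 3)*(n + 1)*(n + 2)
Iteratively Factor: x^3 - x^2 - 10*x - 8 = (x + 2)*(x^2 - 3*x - 4) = (x + 1)*(x + 2)*(x - 4)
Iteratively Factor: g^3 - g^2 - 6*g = (g - 3)*(g^2 + 2*g) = (g - 3)*(g + 2)*(g)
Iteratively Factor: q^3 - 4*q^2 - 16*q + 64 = (q + 4)*(q^2 - 8*q + 16) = (q - 4)*(q + 4)*(q - 4)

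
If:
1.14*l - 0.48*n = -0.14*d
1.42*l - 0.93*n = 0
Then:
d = -1.90442655935614*n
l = 0.654929577464789*n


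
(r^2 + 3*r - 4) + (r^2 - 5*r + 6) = 2*r^2 - 2*r + 2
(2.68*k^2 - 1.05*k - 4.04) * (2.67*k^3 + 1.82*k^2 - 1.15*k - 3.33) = 7.1556*k^5 + 2.0741*k^4 - 15.7798*k^3 - 15.0697*k^2 + 8.1425*k + 13.4532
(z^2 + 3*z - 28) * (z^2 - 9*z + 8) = z^4 - 6*z^3 - 47*z^2 + 276*z - 224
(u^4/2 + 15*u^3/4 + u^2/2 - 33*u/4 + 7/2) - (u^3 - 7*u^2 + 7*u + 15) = u^4/2 + 11*u^3/4 + 15*u^2/2 - 61*u/4 - 23/2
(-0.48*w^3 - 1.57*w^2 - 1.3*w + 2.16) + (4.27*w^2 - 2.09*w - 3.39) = -0.48*w^3 + 2.7*w^2 - 3.39*w - 1.23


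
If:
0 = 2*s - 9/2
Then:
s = 9/4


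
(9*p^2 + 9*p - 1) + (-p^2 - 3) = 8*p^2 + 9*p - 4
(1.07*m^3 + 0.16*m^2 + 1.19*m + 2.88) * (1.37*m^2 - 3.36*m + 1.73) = 1.4659*m^5 - 3.376*m^4 + 2.9438*m^3 + 0.224000000000001*m^2 - 7.6181*m + 4.9824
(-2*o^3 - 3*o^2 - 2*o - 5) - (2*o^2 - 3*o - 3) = -2*o^3 - 5*o^2 + o - 2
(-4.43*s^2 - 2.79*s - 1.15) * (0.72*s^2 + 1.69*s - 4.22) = -3.1896*s^4 - 9.4955*s^3 + 13.1515*s^2 + 9.8303*s + 4.853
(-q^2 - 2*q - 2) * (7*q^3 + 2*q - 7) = -7*q^5 - 14*q^4 - 16*q^3 + 3*q^2 + 10*q + 14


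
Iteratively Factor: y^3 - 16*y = (y - 4)*(y^2 + 4*y) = (y - 4)*(y + 4)*(y)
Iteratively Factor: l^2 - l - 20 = (l + 4)*(l - 5)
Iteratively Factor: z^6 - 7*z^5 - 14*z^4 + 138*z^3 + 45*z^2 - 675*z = (z - 3)*(z^5 - 4*z^4 - 26*z^3 + 60*z^2 + 225*z) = z*(z - 3)*(z^4 - 4*z^3 - 26*z^2 + 60*z + 225) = z*(z - 5)*(z - 3)*(z^3 + z^2 - 21*z - 45) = z*(z - 5)*(z - 3)*(z + 3)*(z^2 - 2*z - 15) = z*(z - 5)*(z - 3)*(z + 3)^2*(z - 5)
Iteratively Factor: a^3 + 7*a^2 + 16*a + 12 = (a + 2)*(a^2 + 5*a + 6) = (a + 2)^2*(a + 3)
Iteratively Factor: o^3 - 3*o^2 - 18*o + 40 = (o - 5)*(o^2 + 2*o - 8) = (o - 5)*(o + 4)*(o - 2)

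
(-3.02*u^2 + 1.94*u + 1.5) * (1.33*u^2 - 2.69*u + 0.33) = -4.0166*u^4 + 10.704*u^3 - 4.2202*u^2 - 3.3948*u + 0.495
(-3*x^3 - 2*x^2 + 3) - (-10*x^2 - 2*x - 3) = -3*x^3 + 8*x^2 + 2*x + 6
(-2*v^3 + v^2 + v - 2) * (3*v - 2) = -6*v^4 + 7*v^3 + v^2 - 8*v + 4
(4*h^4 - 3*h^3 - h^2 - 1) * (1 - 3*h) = -12*h^5 + 13*h^4 - h^2 + 3*h - 1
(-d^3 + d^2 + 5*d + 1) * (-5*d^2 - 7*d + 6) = 5*d^5 + 2*d^4 - 38*d^3 - 34*d^2 + 23*d + 6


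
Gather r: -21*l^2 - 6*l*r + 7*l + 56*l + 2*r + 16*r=-21*l^2 + 63*l + r*(18 - 6*l)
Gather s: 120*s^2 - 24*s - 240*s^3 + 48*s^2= -240*s^3 + 168*s^2 - 24*s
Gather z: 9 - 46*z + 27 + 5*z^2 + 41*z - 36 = 5*z^2 - 5*z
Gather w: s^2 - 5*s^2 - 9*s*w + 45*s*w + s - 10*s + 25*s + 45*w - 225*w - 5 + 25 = -4*s^2 + 16*s + w*(36*s - 180) + 20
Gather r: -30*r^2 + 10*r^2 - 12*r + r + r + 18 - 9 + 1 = -20*r^2 - 10*r + 10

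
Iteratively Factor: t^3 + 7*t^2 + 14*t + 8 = (t + 1)*(t^2 + 6*t + 8) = (t + 1)*(t + 2)*(t + 4)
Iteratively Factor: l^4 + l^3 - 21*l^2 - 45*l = (l)*(l^3 + l^2 - 21*l - 45) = l*(l + 3)*(l^2 - 2*l - 15) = l*(l + 3)^2*(l - 5)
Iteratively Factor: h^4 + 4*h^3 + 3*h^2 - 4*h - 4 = (h - 1)*(h^3 + 5*h^2 + 8*h + 4) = (h - 1)*(h + 1)*(h^2 + 4*h + 4) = (h - 1)*(h + 1)*(h + 2)*(h + 2)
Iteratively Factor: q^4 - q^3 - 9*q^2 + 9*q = (q - 3)*(q^3 + 2*q^2 - 3*q) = (q - 3)*(q + 3)*(q^2 - q) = (q - 3)*(q - 1)*(q + 3)*(q)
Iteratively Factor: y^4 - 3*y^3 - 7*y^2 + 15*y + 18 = (y - 3)*(y^3 - 7*y - 6) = (y - 3)*(y + 1)*(y^2 - y - 6) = (y - 3)^2*(y + 1)*(y + 2)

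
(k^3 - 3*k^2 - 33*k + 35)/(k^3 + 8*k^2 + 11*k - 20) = (k - 7)/(k + 4)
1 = 1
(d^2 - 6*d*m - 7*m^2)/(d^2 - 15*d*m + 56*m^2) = (d + m)/(d - 8*m)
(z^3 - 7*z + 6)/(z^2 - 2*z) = z + 2 - 3/z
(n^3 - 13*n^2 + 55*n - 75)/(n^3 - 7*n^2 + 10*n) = (n^2 - 8*n + 15)/(n*(n - 2))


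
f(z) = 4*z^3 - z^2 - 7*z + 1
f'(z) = 12*z^2 - 2*z - 7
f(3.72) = 167.04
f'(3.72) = 151.62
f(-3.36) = -138.50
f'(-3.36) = 135.20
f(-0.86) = 3.74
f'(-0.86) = 3.60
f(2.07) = 17.70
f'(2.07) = 40.28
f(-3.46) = -152.44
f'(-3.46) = 143.58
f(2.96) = 75.26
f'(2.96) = 92.22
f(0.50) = -2.25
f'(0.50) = -5.00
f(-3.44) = -149.58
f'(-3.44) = 141.88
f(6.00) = 787.00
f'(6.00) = 413.00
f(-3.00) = -95.00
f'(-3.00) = 107.00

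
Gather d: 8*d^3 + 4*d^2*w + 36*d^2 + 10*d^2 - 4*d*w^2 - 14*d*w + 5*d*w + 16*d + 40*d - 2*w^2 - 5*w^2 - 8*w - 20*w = 8*d^3 + d^2*(4*w + 46) + d*(-4*w^2 - 9*w + 56) - 7*w^2 - 28*w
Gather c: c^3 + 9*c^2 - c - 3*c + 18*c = c^3 + 9*c^2 + 14*c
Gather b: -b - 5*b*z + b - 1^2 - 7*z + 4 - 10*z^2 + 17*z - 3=-5*b*z - 10*z^2 + 10*z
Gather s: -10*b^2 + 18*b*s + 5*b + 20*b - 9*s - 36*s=-10*b^2 + 25*b + s*(18*b - 45)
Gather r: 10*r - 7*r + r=4*r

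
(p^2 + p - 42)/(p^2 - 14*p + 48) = (p + 7)/(p - 8)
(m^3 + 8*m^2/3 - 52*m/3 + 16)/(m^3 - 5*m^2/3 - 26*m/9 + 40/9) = 3*(m + 6)/(3*m + 5)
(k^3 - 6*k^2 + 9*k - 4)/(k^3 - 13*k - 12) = (k^2 - 2*k + 1)/(k^2 + 4*k + 3)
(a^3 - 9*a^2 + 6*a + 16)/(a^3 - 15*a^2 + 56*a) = (a^2 - a - 2)/(a*(a - 7))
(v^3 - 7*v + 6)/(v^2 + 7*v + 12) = (v^2 - 3*v + 2)/(v + 4)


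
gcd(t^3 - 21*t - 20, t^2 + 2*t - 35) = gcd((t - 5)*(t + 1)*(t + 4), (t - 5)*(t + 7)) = t - 5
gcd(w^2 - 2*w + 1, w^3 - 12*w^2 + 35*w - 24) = w - 1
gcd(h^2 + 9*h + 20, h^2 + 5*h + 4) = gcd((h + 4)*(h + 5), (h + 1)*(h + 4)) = h + 4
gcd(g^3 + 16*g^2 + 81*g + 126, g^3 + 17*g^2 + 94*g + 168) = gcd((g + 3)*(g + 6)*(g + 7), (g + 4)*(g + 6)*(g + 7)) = g^2 + 13*g + 42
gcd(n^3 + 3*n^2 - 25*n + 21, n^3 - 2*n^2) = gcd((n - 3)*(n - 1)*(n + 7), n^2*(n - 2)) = 1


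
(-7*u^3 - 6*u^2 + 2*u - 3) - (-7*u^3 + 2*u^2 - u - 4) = -8*u^2 + 3*u + 1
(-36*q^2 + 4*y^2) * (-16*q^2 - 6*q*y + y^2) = 576*q^4 + 216*q^3*y - 100*q^2*y^2 - 24*q*y^3 + 4*y^4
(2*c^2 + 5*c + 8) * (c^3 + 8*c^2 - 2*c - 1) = 2*c^5 + 21*c^4 + 44*c^3 + 52*c^2 - 21*c - 8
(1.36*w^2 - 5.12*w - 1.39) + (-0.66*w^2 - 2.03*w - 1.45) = 0.7*w^2 - 7.15*w - 2.84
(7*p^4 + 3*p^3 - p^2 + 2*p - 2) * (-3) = -21*p^4 - 9*p^3 + 3*p^2 - 6*p + 6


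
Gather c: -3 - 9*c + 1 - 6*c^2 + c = -6*c^2 - 8*c - 2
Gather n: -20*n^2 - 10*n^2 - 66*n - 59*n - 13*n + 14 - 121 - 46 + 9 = -30*n^2 - 138*n - 144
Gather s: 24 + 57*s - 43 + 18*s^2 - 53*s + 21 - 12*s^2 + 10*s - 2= 6*s^2 + 14*s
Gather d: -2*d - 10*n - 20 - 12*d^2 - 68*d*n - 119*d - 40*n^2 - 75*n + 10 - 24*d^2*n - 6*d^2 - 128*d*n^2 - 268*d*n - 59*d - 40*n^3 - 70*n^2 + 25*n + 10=d^2*(-24*n - 18) + d*(-128*n^2 - 336*n - 180) - 40*n^3 - 110*n^2 - 60*n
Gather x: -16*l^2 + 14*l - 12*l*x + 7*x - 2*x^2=-16*l^2 + 14*l - 2*x^2 + x*(7 - 12*l)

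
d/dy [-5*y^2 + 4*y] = 4 - 10*y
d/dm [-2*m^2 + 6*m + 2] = 6 - 4*m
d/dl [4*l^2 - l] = 8*l - 1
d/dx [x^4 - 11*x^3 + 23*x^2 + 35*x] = 4*x^3 - 33*x^2 + 46*x + 35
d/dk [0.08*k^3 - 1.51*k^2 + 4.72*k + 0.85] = 0.24*k^2 - 3.02*k + 4.72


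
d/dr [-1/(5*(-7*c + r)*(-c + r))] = ((-7*c + r)*(c - r)^2 + (-c + r)*(7*c - r)^2)/(5*(c - r)^3*(7*c - r)^3)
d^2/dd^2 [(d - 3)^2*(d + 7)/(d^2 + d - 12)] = -42/(d^3 + 12*d^2 + 48*d + 64)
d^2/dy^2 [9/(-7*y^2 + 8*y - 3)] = 18*(49*y^2 - 56*y - 4*(7*y - 4)^2 + 21)/(7*y^2 - 8*y + 3)^3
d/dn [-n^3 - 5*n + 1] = -3*n^2 - 5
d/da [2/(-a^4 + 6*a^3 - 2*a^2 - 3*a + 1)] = 2*(4*a^3 - 18*a^2 + 4*a + 3)/(a^4 - 6*a^3 + 2*a^2 + 3*a - 1)^2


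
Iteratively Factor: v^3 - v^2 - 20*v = (v + 4)*(v^2 - 5*v) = v*(v + 4)*(v - 5)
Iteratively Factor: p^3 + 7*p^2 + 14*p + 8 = (p + 1)*(p^2 + 6*p + 8) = (p + 1)*(p + 4)*(p + 2)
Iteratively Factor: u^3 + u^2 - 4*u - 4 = (u + 2)*(u^2 - u - 2) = (u - 2)*(u + 2)*(u + 1)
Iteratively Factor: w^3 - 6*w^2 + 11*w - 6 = (w - 2)*(w^2 - 4*w + 3) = (w - 3)*(w - 2)*(w - 1)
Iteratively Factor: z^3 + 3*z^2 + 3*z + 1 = (z + 1)*(z^2 + 2*z + 1) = (z + 1)^2*(z + 1)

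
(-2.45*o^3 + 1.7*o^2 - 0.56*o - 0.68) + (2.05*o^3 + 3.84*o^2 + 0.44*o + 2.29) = -0.4*o^3 + 5.54*o^2 - 0.12*o + 1.61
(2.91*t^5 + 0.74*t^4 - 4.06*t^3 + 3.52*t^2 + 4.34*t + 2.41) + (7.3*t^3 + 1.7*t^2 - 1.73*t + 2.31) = 2.91*t^5 + 0.74*t^4 + 3.24*t^3 + 5.22*t^2 + 2.61*t + 4.72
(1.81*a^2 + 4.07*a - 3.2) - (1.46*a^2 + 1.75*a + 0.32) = 0.35*a^2 + 2.32*a - 3.52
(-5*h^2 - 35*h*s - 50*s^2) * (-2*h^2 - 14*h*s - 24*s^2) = 10*h^4 + 140*h^3*s + 710*h^2*s^2 + 1540*h*s^3 + 1200*s^4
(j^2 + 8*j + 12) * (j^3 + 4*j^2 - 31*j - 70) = j^5 + 12*j^4 + 13*j^3 - 270*j^2 - 932*j - 840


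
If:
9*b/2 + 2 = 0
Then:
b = -4/9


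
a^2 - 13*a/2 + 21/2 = (a - 7/2)*(a - 3)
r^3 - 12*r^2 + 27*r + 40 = (r - 8)*(r - 5)*(r + 1)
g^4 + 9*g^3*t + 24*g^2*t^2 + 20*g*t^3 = g*(g + 2*t)^2*(g + 5*t)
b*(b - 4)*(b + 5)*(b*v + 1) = b^4*v + b^3*v + b^3 - 20*b^2*v + b^2 - 20*b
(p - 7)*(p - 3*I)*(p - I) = p^3 - 7*p^2 - 4*I*p^2 - 3*p + 28*I*p + 21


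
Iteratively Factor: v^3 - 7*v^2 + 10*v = (v - 2)*(v^2 - 5*v) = v*(v - 2)*(v - 5)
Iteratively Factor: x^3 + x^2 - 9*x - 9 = (x - 3)*(x^2 + 4*x + 3) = (x - 3)*(x + 1)*(x + 3)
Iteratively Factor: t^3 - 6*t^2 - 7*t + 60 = (t - 5)*(t^2 - t - 12) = (t - 5)*(t + 3)*(t - 4)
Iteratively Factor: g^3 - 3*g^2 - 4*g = (g)*(g^2 - 3*g - 4) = g*(g + 1)*(g - 4)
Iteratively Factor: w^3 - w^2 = (w)*(w^2 - w) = w^2*(w - 1)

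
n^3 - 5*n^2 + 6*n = n*(n - 3)*(n - 2)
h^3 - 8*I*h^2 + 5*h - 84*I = (h - 7*I)*(h - 4*I)*(h + 3*I)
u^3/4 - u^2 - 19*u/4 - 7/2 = (u/4 + 1/2)*(u - 7)*(u + 1)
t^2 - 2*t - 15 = (t - 5)*(t + 3)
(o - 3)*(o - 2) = o^2 - 5*o + 6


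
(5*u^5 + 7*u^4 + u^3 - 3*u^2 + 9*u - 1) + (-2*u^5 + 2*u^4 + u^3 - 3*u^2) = 3*u^5 + 9*u^4 + 2*u^3 - 6*u^2 + 9*u - 1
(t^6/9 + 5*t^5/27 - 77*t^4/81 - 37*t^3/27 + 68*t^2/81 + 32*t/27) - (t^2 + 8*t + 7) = t^6/9 + 5*t^5/27 - 77*t^4/81 - 37*t^3/27 - 13*t^2/81 - 184*t/27 - 7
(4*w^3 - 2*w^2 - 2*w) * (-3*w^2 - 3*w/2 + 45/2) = -12*w^5 + 99*w^3 - 42*w^2 - 45*w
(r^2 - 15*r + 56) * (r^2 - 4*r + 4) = r^4 - 19*r^3 + 120*r^2 - 284*r + 224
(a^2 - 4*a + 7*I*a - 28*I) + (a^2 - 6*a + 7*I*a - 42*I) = 2*a^2 - 10*a + 14*I*a - 70*I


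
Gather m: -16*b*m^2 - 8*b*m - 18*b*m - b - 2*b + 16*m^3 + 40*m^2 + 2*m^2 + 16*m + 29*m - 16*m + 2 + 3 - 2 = -3*b + 16*m^3 + m^2*(42 - 16*b) + m*(29 - 26*b) + 3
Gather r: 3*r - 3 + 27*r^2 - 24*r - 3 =27*r^2 - 21*r - 6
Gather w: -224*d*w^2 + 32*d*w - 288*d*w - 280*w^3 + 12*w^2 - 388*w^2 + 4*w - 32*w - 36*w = -280*w^3 + w^2*(-224*d - 376) + w*(-256*d - 64)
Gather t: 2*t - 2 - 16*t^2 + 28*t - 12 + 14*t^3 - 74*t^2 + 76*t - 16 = 14*t^3 - 90*t^2 + 106*t - 30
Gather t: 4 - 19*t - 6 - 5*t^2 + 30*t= -5*t^2 + 11*t - 2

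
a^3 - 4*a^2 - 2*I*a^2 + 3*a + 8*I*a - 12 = (a - 4)*(a - 3*I)*(a + I)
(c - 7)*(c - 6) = c^2 - 13*c + 42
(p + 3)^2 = p^2 + 6*p + 9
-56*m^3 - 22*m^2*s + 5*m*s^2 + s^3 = (-4*m + s)*(2*m + s)*(7*m + s)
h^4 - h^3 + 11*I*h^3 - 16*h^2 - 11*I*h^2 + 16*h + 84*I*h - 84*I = (h - 1)*(h - 2*I)*(h + 6*I)*(h + 7*I)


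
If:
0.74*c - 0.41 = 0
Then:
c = 0.55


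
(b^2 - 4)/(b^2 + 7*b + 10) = (b - 2)/(b + 5)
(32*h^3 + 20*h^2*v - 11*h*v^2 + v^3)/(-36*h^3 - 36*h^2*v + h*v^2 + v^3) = (32*h^2 - 12*h*v + v^2)/(-36*h^2 + v^2)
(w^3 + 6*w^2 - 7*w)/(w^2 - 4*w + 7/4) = 4*w*(w^2 + 6*w - 7)/(4*w^2 - 16*w + 7)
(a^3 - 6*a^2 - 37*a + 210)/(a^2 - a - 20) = (a^2 - a - 42)/(a + 4)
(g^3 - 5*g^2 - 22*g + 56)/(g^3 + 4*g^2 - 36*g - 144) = (g^2 - 9*g + 14)/(g^2 - 36)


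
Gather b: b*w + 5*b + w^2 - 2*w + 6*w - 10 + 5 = b*(w + 5) + w^2 + 4*w - 5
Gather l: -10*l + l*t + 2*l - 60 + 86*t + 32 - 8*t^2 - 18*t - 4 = l*(t - 8) - 8*t^2 + 68*t - 32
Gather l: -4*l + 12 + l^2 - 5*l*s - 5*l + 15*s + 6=l^2 + l*(-5*s - 9) + 15*s + 18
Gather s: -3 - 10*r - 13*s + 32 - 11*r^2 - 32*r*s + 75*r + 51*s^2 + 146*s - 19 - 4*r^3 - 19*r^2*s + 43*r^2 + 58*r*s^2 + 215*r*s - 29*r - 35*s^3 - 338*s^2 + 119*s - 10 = -4*r^3 + 32*r^2 + 36*r - 35*s^3 + s^2*(58*r - 287) + s*(-19*r^2 + 183*r + 252)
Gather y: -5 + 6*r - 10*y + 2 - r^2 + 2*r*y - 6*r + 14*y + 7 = -r^2 + y*(2*r + 4) + 4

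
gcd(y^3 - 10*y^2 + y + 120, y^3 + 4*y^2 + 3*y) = y + 3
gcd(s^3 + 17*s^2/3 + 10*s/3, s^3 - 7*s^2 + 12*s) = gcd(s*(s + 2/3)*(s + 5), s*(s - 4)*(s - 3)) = s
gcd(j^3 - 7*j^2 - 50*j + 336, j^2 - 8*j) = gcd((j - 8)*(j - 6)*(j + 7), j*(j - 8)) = j - 8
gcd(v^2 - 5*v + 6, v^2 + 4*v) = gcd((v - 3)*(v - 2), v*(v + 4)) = 1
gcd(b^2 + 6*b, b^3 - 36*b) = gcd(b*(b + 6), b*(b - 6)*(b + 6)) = b^2 + 6*b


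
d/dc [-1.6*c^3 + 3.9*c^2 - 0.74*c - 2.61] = -4.8*c^2 + 7.8*c - 0.74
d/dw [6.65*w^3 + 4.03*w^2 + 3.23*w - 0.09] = 19.95*w^2 + 8.06*w + 3.23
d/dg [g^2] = 2*g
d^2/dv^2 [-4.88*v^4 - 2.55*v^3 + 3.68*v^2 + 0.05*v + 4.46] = -58.56*v^2 - 15.3*v + 7.36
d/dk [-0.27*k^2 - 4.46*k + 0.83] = -0.54*k - 4.46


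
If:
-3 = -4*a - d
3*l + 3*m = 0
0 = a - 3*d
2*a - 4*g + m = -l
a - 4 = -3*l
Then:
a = 9/13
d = 3/13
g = 9/26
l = 43/39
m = -43/39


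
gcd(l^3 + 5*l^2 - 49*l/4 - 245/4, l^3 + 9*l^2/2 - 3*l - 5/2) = l + 5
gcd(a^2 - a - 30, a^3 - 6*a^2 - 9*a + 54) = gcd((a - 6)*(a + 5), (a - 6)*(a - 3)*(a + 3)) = a - 6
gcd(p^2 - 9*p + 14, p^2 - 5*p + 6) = p - 2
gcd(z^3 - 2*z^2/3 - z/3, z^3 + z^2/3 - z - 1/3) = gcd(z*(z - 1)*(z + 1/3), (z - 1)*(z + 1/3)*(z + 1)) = z^2 - 2*z/3 - 1/3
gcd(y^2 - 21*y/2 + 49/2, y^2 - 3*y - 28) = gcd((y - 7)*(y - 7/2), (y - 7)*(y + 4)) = y - 7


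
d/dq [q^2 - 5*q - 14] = 2*q - 5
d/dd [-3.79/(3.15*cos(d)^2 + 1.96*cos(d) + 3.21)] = -(23.877*cos(d) + 7.4284)*sin(d)/(3.15*cos(d)^2 + 1.96*cos(d) + 3.21)^2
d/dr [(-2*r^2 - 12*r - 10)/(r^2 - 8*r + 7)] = 4*(7*r^2 - 2*r - 41)/(r^4 - 16*r^3 + 78*r^2 - 112*r + 49)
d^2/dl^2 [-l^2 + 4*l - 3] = -2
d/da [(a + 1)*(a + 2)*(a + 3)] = 3*a^2 + 12*a + 11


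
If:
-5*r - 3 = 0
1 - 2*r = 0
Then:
No Solution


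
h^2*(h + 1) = h^3 + h^2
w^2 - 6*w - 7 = (w - 7)*(w + 1)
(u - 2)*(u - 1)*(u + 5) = u^3 + 2*u^2 - 13*u + 10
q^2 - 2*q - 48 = (q - 8)*(q + 6)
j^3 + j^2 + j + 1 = (j + 1)*(j - I)*(j + I)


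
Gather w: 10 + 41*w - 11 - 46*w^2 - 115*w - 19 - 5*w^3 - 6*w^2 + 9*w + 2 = -5*w^3 - 52*w^2 - 65*w - 18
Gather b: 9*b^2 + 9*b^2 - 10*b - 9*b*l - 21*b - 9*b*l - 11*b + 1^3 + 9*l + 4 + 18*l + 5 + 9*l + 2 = 18*b^2 + b*(-18*l - 42) + 36*l + 12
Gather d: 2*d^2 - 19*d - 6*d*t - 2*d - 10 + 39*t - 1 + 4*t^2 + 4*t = 2*d^2 + d*(-6*t - 21) + 4*t^2 + 43*t - 11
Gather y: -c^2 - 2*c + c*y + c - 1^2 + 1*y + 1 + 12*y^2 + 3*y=-c^2 - c + 12*y^2 + y*(c + 4)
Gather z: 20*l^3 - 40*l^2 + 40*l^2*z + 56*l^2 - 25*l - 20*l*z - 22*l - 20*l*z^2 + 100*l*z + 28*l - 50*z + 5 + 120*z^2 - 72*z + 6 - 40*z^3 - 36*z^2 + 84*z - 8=20*l^3 + 16*l^2 - 19*l - 40*z^3 + z^2*(84 - 20*l) + z*(40*l^2 + 80*l - 38) + 3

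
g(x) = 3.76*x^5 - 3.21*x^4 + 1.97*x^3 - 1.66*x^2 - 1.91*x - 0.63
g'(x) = 18.8*x^4 - 12.84*x^3 + 5.91*x^2 - 3.32*x - 1.91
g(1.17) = 0.25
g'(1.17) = 16.96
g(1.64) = 21.85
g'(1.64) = 87.90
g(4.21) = 4073.27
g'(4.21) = 5036.66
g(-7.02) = -72648.49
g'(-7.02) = 50411.51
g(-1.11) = -14.46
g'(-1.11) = 55.16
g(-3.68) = -3240.58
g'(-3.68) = 4178.09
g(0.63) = -2.13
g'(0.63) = -1.90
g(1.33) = 4.13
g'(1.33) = 32.75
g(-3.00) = -1236.72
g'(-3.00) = 1930.72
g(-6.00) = -33872.37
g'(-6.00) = 27369.01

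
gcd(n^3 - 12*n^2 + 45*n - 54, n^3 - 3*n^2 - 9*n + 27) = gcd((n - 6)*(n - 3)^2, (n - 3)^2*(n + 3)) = n^2 - 6*n + 9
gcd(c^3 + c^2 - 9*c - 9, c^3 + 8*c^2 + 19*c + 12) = c^2 + 4*c + 3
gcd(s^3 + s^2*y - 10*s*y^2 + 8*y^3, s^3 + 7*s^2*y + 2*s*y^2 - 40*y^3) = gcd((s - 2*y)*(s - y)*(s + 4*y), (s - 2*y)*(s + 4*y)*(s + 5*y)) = -s^2 - 2*s*y + 8*y^2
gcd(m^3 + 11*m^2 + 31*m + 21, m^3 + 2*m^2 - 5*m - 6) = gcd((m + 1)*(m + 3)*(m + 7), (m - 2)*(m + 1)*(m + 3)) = m^2 + 4*m + 3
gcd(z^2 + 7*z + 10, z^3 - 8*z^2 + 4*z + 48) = z + 2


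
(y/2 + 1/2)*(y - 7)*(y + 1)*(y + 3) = y^4/2 - y^3 - 14*y^2 - 23*y - 21/2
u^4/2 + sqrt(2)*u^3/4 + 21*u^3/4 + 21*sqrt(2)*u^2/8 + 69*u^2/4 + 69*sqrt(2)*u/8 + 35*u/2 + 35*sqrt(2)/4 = (u + 7/2)*(u + 5)*(sqrt(2)*u/2 + 1/2)*(sqrt(2)*u/2 + sqrt(2))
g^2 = g^2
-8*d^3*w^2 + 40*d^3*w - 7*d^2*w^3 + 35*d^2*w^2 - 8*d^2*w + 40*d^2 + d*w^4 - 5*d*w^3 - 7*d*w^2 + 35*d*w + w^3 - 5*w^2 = (-8*d + w)*(d + w)*(w - 5)*(d*w + 1)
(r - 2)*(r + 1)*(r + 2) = r^3 + r^2 - 4*r - 4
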